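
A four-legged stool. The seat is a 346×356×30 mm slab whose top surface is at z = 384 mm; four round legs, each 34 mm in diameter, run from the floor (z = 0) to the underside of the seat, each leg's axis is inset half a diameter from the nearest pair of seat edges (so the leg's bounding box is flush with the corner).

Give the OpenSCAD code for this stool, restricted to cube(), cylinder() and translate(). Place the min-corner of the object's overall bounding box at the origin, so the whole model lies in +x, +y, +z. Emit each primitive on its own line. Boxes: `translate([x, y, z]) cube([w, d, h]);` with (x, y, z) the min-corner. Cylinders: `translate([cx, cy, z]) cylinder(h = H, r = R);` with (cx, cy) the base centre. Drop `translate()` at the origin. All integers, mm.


translate([0, 0, 354]) cube([346, 356, 30]);
translate([17, 17, 0]) cylinder(h = 354, r = 17);
translate([329, 17, 0]) cylinder(h = 354, r = 17);
translate([17, 339, 0]) cylinder(h = 354, r = 17);
translate([329, 339, 0]) cylinder(h = 354, r = 17);


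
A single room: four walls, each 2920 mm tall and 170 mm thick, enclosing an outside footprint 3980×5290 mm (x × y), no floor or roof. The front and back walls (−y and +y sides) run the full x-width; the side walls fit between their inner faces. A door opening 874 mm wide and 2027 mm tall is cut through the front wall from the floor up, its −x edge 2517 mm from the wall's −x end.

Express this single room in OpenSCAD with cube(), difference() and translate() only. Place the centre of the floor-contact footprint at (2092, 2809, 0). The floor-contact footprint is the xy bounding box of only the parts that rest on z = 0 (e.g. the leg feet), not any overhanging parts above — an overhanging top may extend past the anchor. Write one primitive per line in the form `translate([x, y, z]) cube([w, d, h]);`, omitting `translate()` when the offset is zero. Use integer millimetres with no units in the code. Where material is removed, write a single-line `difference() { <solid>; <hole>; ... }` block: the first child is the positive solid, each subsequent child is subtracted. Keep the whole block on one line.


difference() { translate([102, 164, 0]) cube([3980, 170, 2920]); translate([2619, 164, 0]) cube([874, 170, 2027]); }
translate([102, 5284, 0]) cube([3980, 170, 2920]);
translate([102, 334, 0]) cube([170, 4950, 2920]);
translate([3912, 334, 0]) cube([170, 4950, 2920]);


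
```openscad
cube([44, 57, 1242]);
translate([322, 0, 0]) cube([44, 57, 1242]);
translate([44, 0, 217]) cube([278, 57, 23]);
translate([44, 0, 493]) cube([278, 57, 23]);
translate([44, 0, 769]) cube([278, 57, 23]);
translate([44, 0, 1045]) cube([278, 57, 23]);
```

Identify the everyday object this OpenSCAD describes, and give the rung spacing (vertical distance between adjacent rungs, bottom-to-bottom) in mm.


A ladder. The rung spacing is 276 mm.

Two tall 44×57 posts with 4 short bars between them — a ladder. Adjacent rungs sit at z = 217 and z = 493, so the spacing is 493 − 217 = 276 mm.


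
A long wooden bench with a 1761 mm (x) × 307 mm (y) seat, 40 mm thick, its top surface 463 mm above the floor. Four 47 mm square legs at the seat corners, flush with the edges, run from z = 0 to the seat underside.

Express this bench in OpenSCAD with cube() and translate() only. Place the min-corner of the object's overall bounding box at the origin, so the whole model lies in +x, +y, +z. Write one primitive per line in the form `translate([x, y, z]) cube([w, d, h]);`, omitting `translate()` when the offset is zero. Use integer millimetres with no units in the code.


translate([0, 0, 423]) cube([1761, 307, 40]);
cube([47, 47, 423]);
translate([0, 260, 0]) cube([47, 47, 423]);
translate([1714, 0, 0]) cube([47, 47, 423]);
translate([1714, 260, 0]) cube([47, 47, 423]);


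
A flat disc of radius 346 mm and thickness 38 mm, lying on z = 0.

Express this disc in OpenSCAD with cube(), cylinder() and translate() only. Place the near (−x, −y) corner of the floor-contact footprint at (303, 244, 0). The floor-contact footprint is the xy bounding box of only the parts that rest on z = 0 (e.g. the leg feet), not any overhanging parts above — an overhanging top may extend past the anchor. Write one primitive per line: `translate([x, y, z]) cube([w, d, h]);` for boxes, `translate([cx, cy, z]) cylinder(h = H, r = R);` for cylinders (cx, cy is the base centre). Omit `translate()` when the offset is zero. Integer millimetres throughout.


translate([649, 590, 0]) cylinder(h = 38, r = 346);


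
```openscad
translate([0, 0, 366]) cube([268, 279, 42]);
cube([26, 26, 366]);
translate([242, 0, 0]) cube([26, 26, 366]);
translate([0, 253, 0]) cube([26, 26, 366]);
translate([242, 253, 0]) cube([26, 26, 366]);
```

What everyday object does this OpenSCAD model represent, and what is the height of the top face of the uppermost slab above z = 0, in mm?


A stool. The seat height is 408 mm.

A 268×279×42 slab at z = 366 on four corner posts — a stool. The seat top is 366 + 42 = 408 mm.


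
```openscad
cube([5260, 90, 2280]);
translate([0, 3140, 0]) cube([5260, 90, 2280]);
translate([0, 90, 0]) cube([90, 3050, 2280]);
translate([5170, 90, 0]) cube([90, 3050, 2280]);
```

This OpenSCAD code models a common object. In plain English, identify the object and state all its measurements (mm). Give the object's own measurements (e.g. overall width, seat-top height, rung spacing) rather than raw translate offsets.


The wall frame of a small rectangular building: four walls, each 2280 mm tall and 90 mm thick, enclosing a footprint 5260 mm (x) by 3230 mm (y) outside-to-outside, with no floor or roof. The front and back walls (the −y and +y sides) span the full width; the two side walls fit between them.


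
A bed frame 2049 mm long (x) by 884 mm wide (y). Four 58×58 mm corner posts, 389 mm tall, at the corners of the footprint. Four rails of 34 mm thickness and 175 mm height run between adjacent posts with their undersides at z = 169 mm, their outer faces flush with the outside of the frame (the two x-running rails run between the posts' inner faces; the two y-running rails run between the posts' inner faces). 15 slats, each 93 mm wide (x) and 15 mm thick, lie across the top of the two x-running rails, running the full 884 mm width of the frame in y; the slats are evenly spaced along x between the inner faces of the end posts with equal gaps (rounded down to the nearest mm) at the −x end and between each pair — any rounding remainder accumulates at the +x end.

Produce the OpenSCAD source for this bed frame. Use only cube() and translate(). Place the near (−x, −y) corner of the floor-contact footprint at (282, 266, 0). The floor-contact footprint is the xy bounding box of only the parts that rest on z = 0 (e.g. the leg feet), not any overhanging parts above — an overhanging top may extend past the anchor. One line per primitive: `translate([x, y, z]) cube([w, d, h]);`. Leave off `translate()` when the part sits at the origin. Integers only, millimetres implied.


translate([282, 266, 0]) cube([58, 58, 389]);
translate([282, 1092, 0]) cube([58, 58, 389]);
translate([2273, 266, 0]) cube([58, 58, 389]);
translate([2273, 1092, 0]) cube([58, 58, 389]);
translate([340, 266, 169]) cube([1933, 34, 175]);
translate([340, 1116, 169]) cube([1933, 34, 175]);
translate([282, 324, 169]) cube([34, 768, 175]);
translate([2297, 324, 169]) cube([34, 768, 175]);
translate([373, 266, 344]) cube([93, 884, 15]);
translate([499, 266, 344]) cube([93, 884, 15]);
translate([625, 266, 344]) cube([93, 884, 15]);
translate([751, 266, 344]) cube([93, 884, 15]);
translate([877, 266, 344]) cube([93, 884, 15]);
translate([1003, 266, 344]) cube([93, 884, 15]);
translate([1129, 266, 344]) cube([93, 884, 15]);
translate([1255, 266, 344]) cube([93, 884, 15]);
translate([1381, 266, 344]) cube([93, 884, 15]);
translate([1507, 266, 344]) cube([93, 884, 15]);
translate([1633, 266, 344]) cube([93, 884, 15]);
translate([1759, 266, 344]) cube([93, 884, 15]);
translate([1885, 266, 344]) cube([93, 884, 15]);
translate([2011, 266, 344]) cube([93, 884, 15]);
translate([2137, 266, 344]) cube([93, 884, 15]);


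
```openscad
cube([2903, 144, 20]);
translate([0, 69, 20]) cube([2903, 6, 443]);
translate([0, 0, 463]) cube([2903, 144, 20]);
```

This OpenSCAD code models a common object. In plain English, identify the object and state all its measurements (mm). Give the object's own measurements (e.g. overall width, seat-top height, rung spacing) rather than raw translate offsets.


An I-beam lying along x, 2903 mm long. Overall section height 483 mm. Two flanges 144 mm wide (y) and 20 mm thick, one on the floor and one at the top; a web 6 mm thick runs between them, centred on the flange width.


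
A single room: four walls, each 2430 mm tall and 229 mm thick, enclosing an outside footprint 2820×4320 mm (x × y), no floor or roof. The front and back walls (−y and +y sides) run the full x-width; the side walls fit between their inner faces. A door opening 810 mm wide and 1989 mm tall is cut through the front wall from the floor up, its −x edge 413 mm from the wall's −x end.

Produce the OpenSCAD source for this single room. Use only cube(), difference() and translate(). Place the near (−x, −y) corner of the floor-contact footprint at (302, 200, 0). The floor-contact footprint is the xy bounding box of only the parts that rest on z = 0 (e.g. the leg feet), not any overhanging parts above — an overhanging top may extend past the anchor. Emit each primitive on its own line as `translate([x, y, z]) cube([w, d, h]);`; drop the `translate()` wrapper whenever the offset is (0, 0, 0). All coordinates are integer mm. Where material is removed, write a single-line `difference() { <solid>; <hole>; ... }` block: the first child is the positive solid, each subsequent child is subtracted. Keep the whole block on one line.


difference() { translate([302, 200, 0]) cube([2820, 229, 2430]); translate([715, 200, 0]) cube([810, 229, 1989]); }
translate([302, 4291, 0]) cube([2820, 229, 2430]);
translate([302, 429, 0]) cube([229, 3862, 2430]);
translate([2893, 429, 0]) cube([229, 3862, 2430]);


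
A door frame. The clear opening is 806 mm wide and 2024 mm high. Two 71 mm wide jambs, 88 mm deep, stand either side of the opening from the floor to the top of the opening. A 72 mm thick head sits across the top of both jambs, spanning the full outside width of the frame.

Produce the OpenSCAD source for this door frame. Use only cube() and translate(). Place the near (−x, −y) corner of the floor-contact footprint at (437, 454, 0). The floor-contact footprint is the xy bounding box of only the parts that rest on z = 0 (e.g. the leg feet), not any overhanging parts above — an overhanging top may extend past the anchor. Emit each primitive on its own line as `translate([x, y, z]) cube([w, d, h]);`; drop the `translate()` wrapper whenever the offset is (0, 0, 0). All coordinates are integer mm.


translate([437, 454, 0]) cube([71, 88, 2024]);
translate([1314, 454, 0]) cube([71, 88, 2024]);
translate([437, 454, 2024]) cube([948, 88, 72]);


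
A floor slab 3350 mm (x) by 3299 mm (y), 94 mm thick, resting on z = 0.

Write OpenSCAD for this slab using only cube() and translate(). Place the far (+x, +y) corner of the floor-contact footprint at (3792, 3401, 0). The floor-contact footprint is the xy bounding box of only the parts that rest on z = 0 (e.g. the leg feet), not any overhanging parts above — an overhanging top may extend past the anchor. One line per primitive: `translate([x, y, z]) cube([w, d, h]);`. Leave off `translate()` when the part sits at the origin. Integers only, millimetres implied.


translate([442, 102, 0]) cube([3350, 3299, 94]);


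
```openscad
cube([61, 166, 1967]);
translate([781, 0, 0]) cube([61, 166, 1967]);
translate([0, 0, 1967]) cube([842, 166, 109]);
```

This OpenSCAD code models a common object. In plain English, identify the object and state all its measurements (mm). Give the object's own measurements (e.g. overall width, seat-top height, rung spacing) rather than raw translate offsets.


A door frame. The clear opening is 720 mm wide and 1967 mm high. Two 61 mm wide jambs, 166 mm deep, stand either side of the opening from the floor to the top of the opening. A 109 mm thick head sits across the top of both jambs, spanning the full outside width of the frame.


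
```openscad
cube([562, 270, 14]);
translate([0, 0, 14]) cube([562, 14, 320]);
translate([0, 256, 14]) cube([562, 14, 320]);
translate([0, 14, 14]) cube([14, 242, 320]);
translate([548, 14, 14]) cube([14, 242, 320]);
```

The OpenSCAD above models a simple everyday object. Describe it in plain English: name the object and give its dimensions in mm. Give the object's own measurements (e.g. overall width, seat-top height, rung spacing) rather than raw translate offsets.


An open-topped rectangular box: outside dimensions 562×270×334 mm, with a uniform wall and base thickness of 14 mm. The base is a full 562×270 slab on the floor; four walls sit on top of the base. The front and back walls (the −y and +y sides) span the full width; the two side walls fit between them.


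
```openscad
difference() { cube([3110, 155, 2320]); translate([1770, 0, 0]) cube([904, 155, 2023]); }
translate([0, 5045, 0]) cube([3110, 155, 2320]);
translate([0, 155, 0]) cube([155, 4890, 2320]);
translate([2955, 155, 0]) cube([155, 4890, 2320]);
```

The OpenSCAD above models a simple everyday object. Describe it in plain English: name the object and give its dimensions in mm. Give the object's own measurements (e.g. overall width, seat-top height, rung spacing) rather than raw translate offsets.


A single room: four walls, each 2320 mm tall and 155 mm thick, enclosing an outside footprint 3110×5200 mm (x × y), no floor or roof. The front and back walls (−y and +y sides) run the full x-width; the side walls fit between their inner faces. A door opening 904 mm wide and 2023 mm tall is cut through the front wall from the floor up, its −x edge 1770 mm from the wall's −x end.


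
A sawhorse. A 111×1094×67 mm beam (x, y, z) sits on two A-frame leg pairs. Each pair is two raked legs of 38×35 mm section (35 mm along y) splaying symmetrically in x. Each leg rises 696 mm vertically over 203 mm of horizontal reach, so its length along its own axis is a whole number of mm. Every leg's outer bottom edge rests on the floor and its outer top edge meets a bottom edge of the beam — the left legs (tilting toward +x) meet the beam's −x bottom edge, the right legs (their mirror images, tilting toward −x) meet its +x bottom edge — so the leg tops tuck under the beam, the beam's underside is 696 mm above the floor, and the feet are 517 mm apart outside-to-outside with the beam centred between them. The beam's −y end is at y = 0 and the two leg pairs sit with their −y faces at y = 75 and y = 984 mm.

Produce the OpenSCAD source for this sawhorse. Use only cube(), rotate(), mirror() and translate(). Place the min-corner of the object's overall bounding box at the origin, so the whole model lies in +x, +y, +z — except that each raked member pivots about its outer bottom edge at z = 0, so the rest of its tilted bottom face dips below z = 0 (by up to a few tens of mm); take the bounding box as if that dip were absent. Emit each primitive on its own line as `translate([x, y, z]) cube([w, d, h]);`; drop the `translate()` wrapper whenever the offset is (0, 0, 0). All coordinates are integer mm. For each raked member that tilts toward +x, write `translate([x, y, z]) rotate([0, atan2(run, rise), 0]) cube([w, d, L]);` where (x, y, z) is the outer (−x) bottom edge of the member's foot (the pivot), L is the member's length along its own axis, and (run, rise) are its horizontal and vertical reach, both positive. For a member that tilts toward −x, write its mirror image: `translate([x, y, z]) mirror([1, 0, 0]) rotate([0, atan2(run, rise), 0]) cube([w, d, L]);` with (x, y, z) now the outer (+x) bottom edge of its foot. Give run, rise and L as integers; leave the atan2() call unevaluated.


// leg length = √(203² + 696²) = 725
// right-leg outer foot x = 2·203 + 111 = 517
// beam min-corner = (203, 0, 696)
translate([203, 0, 696]) cube([111, 1094, 67]);
translate([0, 75, 0]) rotate([0, atan2(203, 696), 0]) cube([38, 35, 725]);
translate([517, 75, 0]) mirror([1, 0, 0]) rotate([0, atan2(203, 696), 0]) cube([38, 35, 725]);
translate([0, 984, 0]) rotate([0, atan2(203, 696), 0]) cube([38, 35, 725]);
translate([517, 984, 0]) mirror([1, 0, 0]) rotate([0, atan2(203, 696), 0]) cube([38, 35, 725]);


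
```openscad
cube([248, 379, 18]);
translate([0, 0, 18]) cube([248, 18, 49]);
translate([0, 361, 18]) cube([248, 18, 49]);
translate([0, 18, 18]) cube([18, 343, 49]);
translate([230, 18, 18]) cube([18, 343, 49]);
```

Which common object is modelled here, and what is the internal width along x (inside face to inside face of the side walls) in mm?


An open box. The internal width is 212 mm.

A 248×379 base slab with four walls standing on it — an open box. The base is 248 mm wide and the walls are 18 mm thick, so the internal width is 248 − 2 × 18 = 212 mm.


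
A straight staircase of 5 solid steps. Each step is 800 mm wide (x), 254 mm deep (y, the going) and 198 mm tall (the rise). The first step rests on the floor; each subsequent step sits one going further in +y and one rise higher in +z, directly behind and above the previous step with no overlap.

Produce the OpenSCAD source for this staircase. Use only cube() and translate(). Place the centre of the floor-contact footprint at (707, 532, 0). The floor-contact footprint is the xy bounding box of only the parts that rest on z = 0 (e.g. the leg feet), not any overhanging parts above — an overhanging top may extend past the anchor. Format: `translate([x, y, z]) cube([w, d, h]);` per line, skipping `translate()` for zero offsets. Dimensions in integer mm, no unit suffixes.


translate([307, 405, 0]) cube([800, 254, 198]);
translate([307, 659, 198]) cube([800, 254, 198]);
translate([307, 913, 396]) cube([800, 254, 198]);
translate([307, 1167, 594]) cube([800, 254, 198]);
translate([307, 1421, 792]) cube([800, 254, 198]);


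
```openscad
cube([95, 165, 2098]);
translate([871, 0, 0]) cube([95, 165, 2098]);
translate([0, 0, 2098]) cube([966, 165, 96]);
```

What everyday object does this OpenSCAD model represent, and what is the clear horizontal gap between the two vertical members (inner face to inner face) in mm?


A door frame. The clear opening width is 776 mm.

Two 2098 mm tall posts with a header on top — a door frame. The left jamb is 95 mm wide at x = 0; the right jamb starts at x = 871. The clear opening is 871 − 95 = 776 mm.


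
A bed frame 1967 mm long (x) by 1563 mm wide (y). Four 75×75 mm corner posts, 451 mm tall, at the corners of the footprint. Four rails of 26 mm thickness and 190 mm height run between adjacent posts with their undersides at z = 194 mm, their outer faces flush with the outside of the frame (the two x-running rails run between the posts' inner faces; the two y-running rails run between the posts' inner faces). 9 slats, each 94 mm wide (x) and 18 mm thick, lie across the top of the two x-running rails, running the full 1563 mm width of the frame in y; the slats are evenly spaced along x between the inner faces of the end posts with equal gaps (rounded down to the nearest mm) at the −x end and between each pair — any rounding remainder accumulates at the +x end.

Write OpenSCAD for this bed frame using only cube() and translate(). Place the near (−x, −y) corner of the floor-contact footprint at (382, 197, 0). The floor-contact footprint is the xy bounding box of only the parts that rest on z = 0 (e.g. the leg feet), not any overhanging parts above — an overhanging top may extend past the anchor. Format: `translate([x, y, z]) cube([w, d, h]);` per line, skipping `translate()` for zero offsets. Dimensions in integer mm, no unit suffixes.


// slat z = rail_z + rail_h = 194 + 190 = 384
// slat gap = ⌊(1817 − 9·94) / 10⌋ = 97
translate([382, 197, 0]) cube([75, 75, 451]);
translate([382, 1685, 0]) cube([75, 75, 451]);
translate([2274, 197, 0]) cube([75, 75, 451]);
translate([2274, 1685, 0]) cube([75, 75, 451]);
translate([457, 197, 194]) cube([1817, 26, 190]);
translate([457, 1734, 194]) cube([1817, 26, 190]);
translate([382, 272, 194]) cube([26, 1413, 190]);
translate([2323, 272, 194]) cube([26, 1413, 190]);
translate([554, 197, 384]) cube([94, 1563, 18]);
translate([745, 197, 384]) cube([94, 1563, 18]);
translate([936, 197, 384]) cube([94, 1563, 18]);
translate([1127, 197, 384]) cube([94, 1563, 18]);
translate([1318, 197, 384]) cube([94, 1563, 18]);
translate([1509, 197, 384]) cube([94, 1563, 18]);
translate([1700, 197, 384]) cube([94, 1563, 18]);
translate([1891, 197, 384]) cube([94, 1563, 18]);
translate([2082, 197, 384]) cube([94, 1563, 18]);


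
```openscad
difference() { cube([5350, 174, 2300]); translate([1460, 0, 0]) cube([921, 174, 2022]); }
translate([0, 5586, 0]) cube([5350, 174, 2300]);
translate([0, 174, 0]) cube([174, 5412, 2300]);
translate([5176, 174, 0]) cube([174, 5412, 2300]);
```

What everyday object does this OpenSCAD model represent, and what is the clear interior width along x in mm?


A single room. The interior width is 5002 mm.

Four walls enclosing a rectangle with a door in the front wall — a room. Outside width 5350 minus two 174 mm walls gives 5002 mm.


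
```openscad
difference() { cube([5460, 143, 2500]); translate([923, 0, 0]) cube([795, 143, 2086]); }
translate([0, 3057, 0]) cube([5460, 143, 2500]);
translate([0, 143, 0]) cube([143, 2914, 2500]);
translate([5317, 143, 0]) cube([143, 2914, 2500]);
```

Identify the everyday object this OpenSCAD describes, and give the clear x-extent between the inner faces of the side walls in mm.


A single room. The interior width is 5174 mm.

Four walls enclosing a rectangle with a door in the front wall — a room. Outside width 5460 minus two 143 mm walls gives 5174 mm.


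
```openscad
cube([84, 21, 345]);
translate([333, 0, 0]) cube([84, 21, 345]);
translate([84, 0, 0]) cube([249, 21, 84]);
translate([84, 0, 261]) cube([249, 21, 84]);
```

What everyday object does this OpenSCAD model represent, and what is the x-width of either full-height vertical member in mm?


A picture frame. The border width is 84 mm.

Four thin pieces enclosing a rectangular opening — a picture frame. The two full-height stiles are 345 mm tall; the top rail sits at z = 261 and is 84 mm tall, so the border above the opening is 345 − 261 = 84 mm, matching the stile x-width.


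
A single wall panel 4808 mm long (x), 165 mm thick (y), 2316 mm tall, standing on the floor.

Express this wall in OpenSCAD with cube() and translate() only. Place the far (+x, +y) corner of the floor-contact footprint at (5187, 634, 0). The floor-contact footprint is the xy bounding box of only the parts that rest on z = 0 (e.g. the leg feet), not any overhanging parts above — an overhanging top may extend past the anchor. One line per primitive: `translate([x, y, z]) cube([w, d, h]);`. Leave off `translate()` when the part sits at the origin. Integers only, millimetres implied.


translate([379, 469, 0]) cube([4808, 165, 2316]);


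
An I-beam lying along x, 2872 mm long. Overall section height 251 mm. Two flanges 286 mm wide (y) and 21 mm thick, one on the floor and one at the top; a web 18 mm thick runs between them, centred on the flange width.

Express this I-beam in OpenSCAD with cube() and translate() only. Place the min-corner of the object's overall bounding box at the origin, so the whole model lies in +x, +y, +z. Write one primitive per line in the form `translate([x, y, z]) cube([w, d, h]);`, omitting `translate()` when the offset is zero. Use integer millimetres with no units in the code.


cube([2872, 286, 21]);
translate([0, 134, 21]) cube([2872, 18, 209]);
translate([0, 0, 230]) cube([2872, 286, 21]);


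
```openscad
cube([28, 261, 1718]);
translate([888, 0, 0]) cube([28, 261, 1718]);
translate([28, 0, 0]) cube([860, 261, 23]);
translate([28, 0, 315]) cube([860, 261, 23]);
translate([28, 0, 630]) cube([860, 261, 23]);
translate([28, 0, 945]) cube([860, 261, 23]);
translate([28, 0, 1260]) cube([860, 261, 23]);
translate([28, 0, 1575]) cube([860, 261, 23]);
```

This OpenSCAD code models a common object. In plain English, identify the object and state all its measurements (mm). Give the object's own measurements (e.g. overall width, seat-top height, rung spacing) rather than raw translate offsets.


An open bookshelf. Two side panels, each 28 mm thick, 261 mm deep and 1718 mm tall, stand 916 mm apart (outside-to-outside). Between them sit 6 shelves, each 23 mm thick and 261 mm deep, spanning the full gap between the sides. The bottom shelf rests on the floor (its underside at z = 0) and the clear gap between one shelf's top and the next shelf's underside is 292 mm.


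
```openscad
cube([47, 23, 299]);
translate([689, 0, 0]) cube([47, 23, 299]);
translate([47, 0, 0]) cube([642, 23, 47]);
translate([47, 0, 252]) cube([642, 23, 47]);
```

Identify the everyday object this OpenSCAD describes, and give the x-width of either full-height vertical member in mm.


A picture frame. The border width is 47 mm.

Four thin pieces enclosing a rectangular opening — a picture frame. The two full-height stiles are 299 mm tall; the top rail sits at z = 252 and is 47 mm tall, so the border above the opening is 299 − 252 = 47 mm, matching the stile x-width.


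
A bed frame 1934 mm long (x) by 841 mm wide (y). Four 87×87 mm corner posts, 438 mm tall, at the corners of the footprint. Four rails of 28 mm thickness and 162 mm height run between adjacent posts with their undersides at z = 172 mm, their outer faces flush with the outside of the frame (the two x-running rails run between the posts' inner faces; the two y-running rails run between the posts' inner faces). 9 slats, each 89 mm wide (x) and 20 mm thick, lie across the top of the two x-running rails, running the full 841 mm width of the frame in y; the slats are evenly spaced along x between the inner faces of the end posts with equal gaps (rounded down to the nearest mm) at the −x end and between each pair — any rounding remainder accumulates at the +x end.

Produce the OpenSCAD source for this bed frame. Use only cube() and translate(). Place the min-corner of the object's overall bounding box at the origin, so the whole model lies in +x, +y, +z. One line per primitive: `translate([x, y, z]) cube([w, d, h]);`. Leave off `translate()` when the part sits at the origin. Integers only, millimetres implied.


cube([87, 87, 438]);
translate([0, 754, 0]) cube([87, 87, 438]);
translate([1847, 0, 0]) cube([87, 87, 438]);
translate([1847, 754, 0]) cube([87, 87, 438]);
translate([87, 0, 172]) cube([1760, 28, 162]);
translate([87, 813, 172]) cube([1760, 28, 162]);
translate([0, 87, 172]) cube([28, 667, 162]);
translate([1906, 87, 172]) cube([28, 667, 162]);
translate([182, 0, 334]) cube([89, 841, 20]);
translate([366, 0, 334]) cube([89, 841, 20]);
translate([550, 0, 334]) cube([89, 841, 20]);
translate([734, 0, 334]) cube([89, 841, 20]);
translate([918, 0, 334]) cube([89, 841, 20]);
translate([1102, 0, 334]) cube([89, 841, 20]);
translate([1286, 0, 334]) cube([89, 841, 20]);
translate([1470, 0, 334]) cube([89, 841, 20]);
translate([1654, 0, 334]) cube([89, 841, 20]);


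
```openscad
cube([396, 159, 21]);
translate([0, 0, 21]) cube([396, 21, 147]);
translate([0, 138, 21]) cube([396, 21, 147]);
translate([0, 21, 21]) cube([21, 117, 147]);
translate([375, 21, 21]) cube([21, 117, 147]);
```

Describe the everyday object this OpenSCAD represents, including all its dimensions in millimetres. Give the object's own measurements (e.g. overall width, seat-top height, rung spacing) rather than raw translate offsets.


An open-topped rectangular box: outside dimensions 396×159×168 mm, with a uniform wall and base thickness of 21 mm. The base is a full 396×159 slab on the floor; four walls sit on top of the base. The front and back walls (the −y and +y sides) span the full width; the two side walls fit between them.


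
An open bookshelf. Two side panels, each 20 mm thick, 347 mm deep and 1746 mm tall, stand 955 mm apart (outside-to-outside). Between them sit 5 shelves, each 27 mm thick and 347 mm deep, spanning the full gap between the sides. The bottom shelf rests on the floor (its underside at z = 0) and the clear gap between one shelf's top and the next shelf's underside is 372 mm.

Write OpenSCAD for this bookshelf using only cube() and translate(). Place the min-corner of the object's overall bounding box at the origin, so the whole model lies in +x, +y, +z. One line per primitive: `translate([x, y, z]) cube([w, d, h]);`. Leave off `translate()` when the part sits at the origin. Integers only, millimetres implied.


cube([20, 347, 1746]);
translate([935, 0, 0]) cube([20, 347, 1746]);
translate([20, 0, 0]) cube([915, 347, 27]);
translate([20, 0, 399]) cube([915, 347, 27]);
translate([20, 0, 798]) cube([915, 347, 27]);
translate([20, 0, 1197]) cube([915, 347, 27]);
translate([20, 0, 1596]) cube([915, 347, 27]);


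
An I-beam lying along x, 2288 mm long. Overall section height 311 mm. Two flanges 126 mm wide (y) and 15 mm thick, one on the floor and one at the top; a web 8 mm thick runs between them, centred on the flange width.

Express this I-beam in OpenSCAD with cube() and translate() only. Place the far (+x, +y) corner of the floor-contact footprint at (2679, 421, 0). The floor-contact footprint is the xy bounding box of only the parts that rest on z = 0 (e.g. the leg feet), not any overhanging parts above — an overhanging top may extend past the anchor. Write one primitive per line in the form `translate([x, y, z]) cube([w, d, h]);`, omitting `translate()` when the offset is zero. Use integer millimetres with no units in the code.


translate([391, 295, 0]) cube([2288, 126, 15]);
translate([391, 354, 15]) cube([2288, 8, 281]);
translate([391, 295, 296]) cube([2288, 126, 15]);


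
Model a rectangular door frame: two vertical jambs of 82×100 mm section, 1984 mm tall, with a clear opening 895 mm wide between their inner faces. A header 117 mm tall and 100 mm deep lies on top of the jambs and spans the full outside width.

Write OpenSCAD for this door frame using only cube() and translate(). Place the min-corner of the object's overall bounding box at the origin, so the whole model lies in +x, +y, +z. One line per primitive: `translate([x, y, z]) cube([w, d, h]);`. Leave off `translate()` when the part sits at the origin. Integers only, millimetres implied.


cube([82, 100, 1984]);
translate([977, 0, 0]) cube([82, 100, 1984]);
translate([0, 0, 1984]) cube([1059, 100, 117]);


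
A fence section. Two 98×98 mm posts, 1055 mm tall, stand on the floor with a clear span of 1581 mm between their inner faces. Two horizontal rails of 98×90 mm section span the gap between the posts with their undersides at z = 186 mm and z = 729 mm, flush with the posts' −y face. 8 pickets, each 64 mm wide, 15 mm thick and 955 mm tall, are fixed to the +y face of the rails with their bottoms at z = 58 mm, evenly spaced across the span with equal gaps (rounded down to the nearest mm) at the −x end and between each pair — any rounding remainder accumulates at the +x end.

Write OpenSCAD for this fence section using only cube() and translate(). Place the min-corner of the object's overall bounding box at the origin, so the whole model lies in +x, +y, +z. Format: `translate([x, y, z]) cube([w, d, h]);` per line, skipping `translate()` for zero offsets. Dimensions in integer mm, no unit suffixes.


cube([98, 98, 1055]);
translate([1679, 0, 0]) cube([98, 98, 1055]);
translate([98, 0, 186]) cube([1581, 98, 90]);
translate([98, 0, 729]) cube([1581, 98, 90]);
translate([216, 98, 58]) cube([64, 15, 955]);
translate([398, 98, 58]) cube([64, 15, 955]);
translate([580, 98, 58]) cube([64, 15, 955]);
translate([762, 98, 58]) cube([64, 15, 955]);
translate([944, 98, 58]) cube([64, 15, 955]);
translate([1126, 98, 58]) cube([64, 15, 955]);
translate([1308, 98, 58]) cube([64, 15, 955]);
translate([1490, 98, 58]) cube([64, 15, 955]);


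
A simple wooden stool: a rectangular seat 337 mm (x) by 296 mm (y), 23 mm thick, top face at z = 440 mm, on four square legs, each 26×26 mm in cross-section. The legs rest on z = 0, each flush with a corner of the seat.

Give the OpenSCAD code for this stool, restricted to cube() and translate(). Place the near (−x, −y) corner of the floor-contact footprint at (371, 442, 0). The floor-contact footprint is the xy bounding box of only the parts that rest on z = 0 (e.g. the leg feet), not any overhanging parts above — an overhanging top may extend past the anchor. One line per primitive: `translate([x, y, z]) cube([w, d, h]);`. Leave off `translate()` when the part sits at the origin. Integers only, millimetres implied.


// leg_h = 440 - 23 = 417
translate([371, 442, 417]) cube([337, 296, 23]);
translate([371, 442, 0]) cube([26, 26, 417]);
translate([682, 442, 0]) cube([26, 26, 417]);
translate([371, 712, 0]) cube([26, 26, 417]);
translate([682, 712, 0]) cube([26, 26, 417]);


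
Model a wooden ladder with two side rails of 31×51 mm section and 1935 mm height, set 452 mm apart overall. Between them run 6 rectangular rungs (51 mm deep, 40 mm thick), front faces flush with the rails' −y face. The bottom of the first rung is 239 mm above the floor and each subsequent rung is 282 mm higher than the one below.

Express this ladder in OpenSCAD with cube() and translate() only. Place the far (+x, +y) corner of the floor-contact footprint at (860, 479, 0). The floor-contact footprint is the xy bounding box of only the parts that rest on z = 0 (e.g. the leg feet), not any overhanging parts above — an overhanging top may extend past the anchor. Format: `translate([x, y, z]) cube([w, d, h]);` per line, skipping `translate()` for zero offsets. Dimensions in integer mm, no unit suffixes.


translate([408, 428, 0]) cube([31, 51, 1935]);
translate([829, 428, 0]) cube([31, 51, 1935]);
translate([439, 428, 239]) cube([390, 51, 40]);
translate([439, 428, 521]) cube([390, 51, 40]);
translate([439, 428, 803]) cube([390, 51, 40]);
translate([439, 428, 1085]) cube([390, 51, 40]);
translate([439, 428, 1367]) cube([390, 51, 40]);
translate([439, 428, 1649]) cube([390, 51, 40]);


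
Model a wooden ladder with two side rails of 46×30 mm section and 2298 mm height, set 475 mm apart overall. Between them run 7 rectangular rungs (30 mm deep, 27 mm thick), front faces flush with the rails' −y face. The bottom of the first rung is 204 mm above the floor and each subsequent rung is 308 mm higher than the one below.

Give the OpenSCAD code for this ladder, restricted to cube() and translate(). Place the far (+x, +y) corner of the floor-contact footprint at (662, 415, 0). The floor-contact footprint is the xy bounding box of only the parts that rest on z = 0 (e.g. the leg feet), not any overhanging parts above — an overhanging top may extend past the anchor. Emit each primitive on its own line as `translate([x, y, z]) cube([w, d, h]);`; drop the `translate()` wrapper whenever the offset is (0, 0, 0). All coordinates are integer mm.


translate([187, 385, 0]) cube([46, 30, 2298]);
translate([616, 385, 0]) cube([46, 30, 2298]);
translate([233, 385, 204]) cube([383, 30, 27]);
translate([233, 385, 512]) cube([383, 30, 27]);
translate([233, 385, 820]) cube([383, 30, 27]);
translate([233, 385, 1128]) cube([383, 30, 27]);
translate([233, 385, 1436]) cube([383, 30, 27]);
translate([233, 385, 1744]) cube([383, 30, 27]);
translate([233, 385, 2052]) cube([383, 30, 27]);


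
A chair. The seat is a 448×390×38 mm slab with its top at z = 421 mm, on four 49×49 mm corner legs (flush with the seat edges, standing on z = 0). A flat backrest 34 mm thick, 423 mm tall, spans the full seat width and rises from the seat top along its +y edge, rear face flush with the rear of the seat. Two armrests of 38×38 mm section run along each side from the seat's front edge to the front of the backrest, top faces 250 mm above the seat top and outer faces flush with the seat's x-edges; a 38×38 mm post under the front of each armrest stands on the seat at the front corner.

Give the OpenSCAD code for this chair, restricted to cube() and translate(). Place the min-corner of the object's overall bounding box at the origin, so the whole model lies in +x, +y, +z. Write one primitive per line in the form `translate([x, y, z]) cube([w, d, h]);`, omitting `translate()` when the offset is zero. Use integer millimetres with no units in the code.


translate([0, 0, 383]) cube([448, 390, 38]);
cube([49, 49, 383]);
translate([399, 0, 0]) cube([49, 49, 383]);
translate([0, 341, 0]) cube([49, 49, 383]);
translate([399, 341, 0]) cube([49, 49, 383]);
translate([0, 356, 421]) cube([448, 34, 423]);
translate([0, 0, 633]) cube([38, 356, 38]);
translate([410, 0, 633]) cube([38, 356, 38]);
translate([0, 0, 421]) cube([38, 38, 212]);
translate([410, 0, 421]) cube([38, 38, 212]);


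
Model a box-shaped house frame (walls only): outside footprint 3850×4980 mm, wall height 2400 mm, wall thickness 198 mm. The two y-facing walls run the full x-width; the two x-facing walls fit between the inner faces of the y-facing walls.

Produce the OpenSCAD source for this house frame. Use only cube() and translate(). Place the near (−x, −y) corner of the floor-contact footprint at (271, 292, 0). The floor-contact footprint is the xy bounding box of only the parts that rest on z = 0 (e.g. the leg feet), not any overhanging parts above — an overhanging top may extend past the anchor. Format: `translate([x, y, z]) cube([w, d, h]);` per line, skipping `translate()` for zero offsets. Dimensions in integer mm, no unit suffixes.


translate([271, 292, 0]) cube([3850, 198, 2400]);
translate([271, 5074, 0]) cube([3850, 198, 2400]);
translate([271, 490, 0]) cube([198, 4584, 2400]);
translate([3923, 490, 0]) cube([198, 4584, 2400]);


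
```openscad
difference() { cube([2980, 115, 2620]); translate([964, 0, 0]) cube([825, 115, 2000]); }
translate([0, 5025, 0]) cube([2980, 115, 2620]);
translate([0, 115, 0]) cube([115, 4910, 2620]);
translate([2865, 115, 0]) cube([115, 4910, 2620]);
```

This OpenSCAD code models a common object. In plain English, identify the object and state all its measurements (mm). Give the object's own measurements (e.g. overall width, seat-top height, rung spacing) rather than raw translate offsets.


A single room: four walls, each 2620 mm tall and 115 mm thick, enclosing an outside footprint 2980×5140 mm (x × y), no floor or roof. The front and back walls (−y and +y sides) run the full x-width; the side walls fit between their inner faces. A door opening 825 mm wide and 2000 mm tall is cut through the front wall from the floor up, its −x edge 964 mm from the wall's −x end.


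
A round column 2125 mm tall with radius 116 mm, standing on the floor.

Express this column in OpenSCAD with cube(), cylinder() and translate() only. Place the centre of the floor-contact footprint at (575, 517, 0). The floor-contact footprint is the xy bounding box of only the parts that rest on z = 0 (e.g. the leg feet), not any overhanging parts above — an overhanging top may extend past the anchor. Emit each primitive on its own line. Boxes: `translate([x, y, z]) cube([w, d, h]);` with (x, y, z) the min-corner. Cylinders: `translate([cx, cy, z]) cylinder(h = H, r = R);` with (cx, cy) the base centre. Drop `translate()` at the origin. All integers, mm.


translate([575, 517, 0]) cylinder(h = 2125, r = 116);


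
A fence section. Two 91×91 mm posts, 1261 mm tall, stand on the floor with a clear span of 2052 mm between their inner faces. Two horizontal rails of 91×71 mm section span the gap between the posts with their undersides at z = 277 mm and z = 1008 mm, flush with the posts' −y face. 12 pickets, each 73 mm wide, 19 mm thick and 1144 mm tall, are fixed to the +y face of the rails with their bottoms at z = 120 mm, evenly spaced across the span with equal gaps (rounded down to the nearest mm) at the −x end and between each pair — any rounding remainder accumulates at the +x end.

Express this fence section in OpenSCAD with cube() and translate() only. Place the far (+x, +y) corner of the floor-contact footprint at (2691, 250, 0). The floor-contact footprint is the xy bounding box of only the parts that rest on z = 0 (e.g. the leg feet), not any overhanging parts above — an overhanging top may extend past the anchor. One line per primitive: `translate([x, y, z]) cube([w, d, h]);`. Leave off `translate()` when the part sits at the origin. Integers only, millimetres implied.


translate([457, 159, 0]) cube([91, 91, 1261]);
translate([2600, 159, 0]) cube([91, 91, 1261]);
translate([548, 159, 277]) cube([2052, 91, 71]);
translate([548, 159, 1008]) cube([2052, 91, 71]);
translate([638, 250, 120]) cube([73, 19, 1144]);
translate([801, 250, 120]) cube([73, 19, 1144]);
translate([964, 250, 120]) cube([73, 19, 1144]);
translate([1127, 250, 120]) cube([73, 19, 1144]);
translate([1290, 250, 120]) cube([73, 19, 1144]);
translate([1453, 250, 120]) cube([73, 19, 1144]);
translate([1616, 250, 120]) cube([73, 19, 1144]);
translate([1779, 250, 120]) cube([73, 19, 1144]);
translate([1942, 250, 120]) cube([73, 19, 1144]);
translate([2105, 250, 120]) cube([73, 19, 1144]);
translate([2268, 250, 120]) cube([73, 19, 1144]);
translate([2431, 250, 120]) cube([73, 19, 1144]);
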